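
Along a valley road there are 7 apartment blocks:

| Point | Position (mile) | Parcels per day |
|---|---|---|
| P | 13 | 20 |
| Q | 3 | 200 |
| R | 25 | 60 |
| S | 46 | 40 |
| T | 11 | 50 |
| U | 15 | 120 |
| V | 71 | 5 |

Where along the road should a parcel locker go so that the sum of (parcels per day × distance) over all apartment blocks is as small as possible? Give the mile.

x = 11

For a sum of weighted absolute distances on a line, the optimum is the weighted median (not the mean). Total weight W = 495; half-weight = 247.5.
Sort by position and accumulate weight:
  mile 3 (Q, w=200) → cum 200
  mile 11 (T, w=50) → cum 250  ≥ 247.5 → median here
  mile 13 (P, w=20) → cum 270
  mile 15 (U, w=120) → cum 390
  mile 25 (R, w=60) → cum 450
  mile 46 (S, w=40) → cum 490
  mile 71 (V, w=5) → cum 495
Optimal location: mile 11.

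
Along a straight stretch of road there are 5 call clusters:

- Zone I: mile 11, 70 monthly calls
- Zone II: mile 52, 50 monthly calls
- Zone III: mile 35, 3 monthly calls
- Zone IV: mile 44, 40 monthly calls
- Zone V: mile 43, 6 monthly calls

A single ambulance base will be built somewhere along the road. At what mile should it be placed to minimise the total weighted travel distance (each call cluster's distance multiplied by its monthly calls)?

x = 44

For a sum of weighted absolute distances on a line, the optimum is the weighted median (not the mean). Total weight W = 169; half-weight = 84.5.
Sort by position and accumulate weight:
  mile 11 (Zone I, w=70) → cum 70
  mile 35 (Zone III, w=3) → cum 73
  mile 43 (Zone V, w=6) → cum 79
  mile 44 (Zone IV, w=40) → cum 119  ≥ 84.5 → median here
  mile 52 (Zone II, w=50) → cum 169
Optimal location: mile 44.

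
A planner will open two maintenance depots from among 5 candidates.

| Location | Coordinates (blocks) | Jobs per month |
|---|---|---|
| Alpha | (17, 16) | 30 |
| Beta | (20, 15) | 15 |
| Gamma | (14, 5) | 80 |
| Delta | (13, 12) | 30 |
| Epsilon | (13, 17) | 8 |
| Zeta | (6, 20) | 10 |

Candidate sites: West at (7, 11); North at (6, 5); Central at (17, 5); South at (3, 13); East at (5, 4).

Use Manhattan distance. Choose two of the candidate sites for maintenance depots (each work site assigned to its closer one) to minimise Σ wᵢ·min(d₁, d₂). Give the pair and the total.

Evaluate every pair (each demand assigned to the nearer of the two):
  {West, Central}: total = 1171
  {Central, South}: total = 1307
  {North, Central}: total = 1373
  {Central, East}: total = 1393
  {West, North}: total = 1751
  {West, East}: total = 1911
  {North, South}: total = 1977
  {South, East}: total = 2137
  {West, South}: total = 2151
  {North, East}: total = 2382
Best pair: {West, Central} with total 1171.

{West, Central}, total 1171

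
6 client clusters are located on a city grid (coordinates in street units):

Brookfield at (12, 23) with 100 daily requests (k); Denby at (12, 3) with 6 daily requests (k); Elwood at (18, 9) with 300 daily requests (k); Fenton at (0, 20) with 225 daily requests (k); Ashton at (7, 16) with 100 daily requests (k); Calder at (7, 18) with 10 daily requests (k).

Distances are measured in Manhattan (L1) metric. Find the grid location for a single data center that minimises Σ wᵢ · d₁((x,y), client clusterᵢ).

(12, 16)

Manhattan distance separates: Σwᵢ(|x−xᵢ|+|y−yᵢ|) = Σwᵢ|x−xᵢ| + Σwᵢ|y−yᵢ|, so x and y are optimised independently as 1-D weighted medians.
Total weight W = 741; half = 370.5.
x-coordinate, sorted with cumulative weight:
  x=0 (Fenton, w=225) cum 225
  x=7 (Ashton, w=100) cum 325
  x=7 (Calder, w=10) cum 335
  x=12 (Brookfield, w=100) cum 435  ← median
  x=12 (Denby, w=6) cum 441
  x=18 (Elwood, w=300) cum 741
⇒ x* = 12
y-coordinate, sorted with cumulative weight:
  y=3 (Denby, w=6) cum 6
  y=9 (Elwood, w=300) cum 306
  y=16 (Ashton, w=100) cum 406  ← median
  y=18 (Calder, w=10) cum 416
  y=20 (Fenton, w=225) cum 641
  y=23 (Brookfield, w=100) cum 741
⇒ y* = 16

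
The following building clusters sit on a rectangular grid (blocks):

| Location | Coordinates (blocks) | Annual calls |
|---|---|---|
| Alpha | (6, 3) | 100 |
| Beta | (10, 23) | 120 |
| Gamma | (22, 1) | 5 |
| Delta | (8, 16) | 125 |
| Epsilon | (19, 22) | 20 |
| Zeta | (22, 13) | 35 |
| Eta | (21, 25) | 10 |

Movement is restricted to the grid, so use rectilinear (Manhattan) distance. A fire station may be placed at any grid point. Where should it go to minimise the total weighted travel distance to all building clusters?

(8, 16)

Manhattan distance separates: Σwᵢ(|x−xᵢ|+|y−yᵢ|) = Σwᵢ|x−xᵢ| + Σwᵢ|y−yᵢ|, so x and y are optimised independently as 1-D weighted medians.
Total weight W = 415; half = 207.5.
x-coordinate, sorted with cumulative weight:
  x=6 (Alpha, w=100) cum 100
  x=8 (Delta, w=125) cum 225  ← median
  x=10 (Beta, w=120) cum 345
  x=19 (Epsilon, w=20) cum 365
  x=21 (Eta, w=10) cum 375
  x=22 (Gamma, w=5) cum 380
  x=22 (Zeta, w=35) cum 415
⇒ x* = 8
y-coordinate, sorted with cumulative weight:
  y=1 (Gamma, w=5) cum 5
  y=3 (Alpha, w=100) cum 105
  y=13 (Zeta, w=35) cum 140
  y=16 (Delta, w=125) cum 265  ← median
  y=22 (Epsilon, w=20) cum 285
  y=23 (Beta, w=120) cum 405
  y=25 (Eta, w=10) cum 415
⇒ y* = 16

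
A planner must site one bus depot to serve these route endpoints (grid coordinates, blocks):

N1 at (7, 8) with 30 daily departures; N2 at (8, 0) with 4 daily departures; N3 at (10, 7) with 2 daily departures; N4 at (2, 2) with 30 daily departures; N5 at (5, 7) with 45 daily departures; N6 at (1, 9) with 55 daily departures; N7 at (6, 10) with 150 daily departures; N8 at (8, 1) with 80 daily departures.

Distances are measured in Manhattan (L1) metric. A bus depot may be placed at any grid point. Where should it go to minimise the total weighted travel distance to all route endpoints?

(6, 9)

Manhattan distance separates: Σwᵢ(|x−xᵢ|+|y−yᵢ|) = Σwᵢ|x−xᵢ| + Σwᵢ|y−yᵢ|, so x and y are optimised independently as 1-D weighted medians.
Total weight W = 396; half = 198.
x-coordinate, sorted with cumulative weight:
  x=1 (N6, w=55) cum 55
  x=2 (N4, w=30) cum 85
  x=5 (N5, w=45) cum 130
  x=6 (N7, w=150) cum 280  ← median
  x=7 (N1, w=30) cum 310
  x=8 (N2, w=4) cum 314
  x=8 (N8, w=80) cum 394
  x=10 (N3, w=2) cum 396
⇒ x* = 6
y-coordinate, sorted with cumulative weight:
  y=0 (N2, w=4) cum 4
  y=1 (N8, w=80) cum 84
  y=2 (N4, w=30) cum 114
  y=7 (N3, w=2) cum 116
  y=7 (N5, w=45) cum 161
  y=8 (N1, w=30) cum 191
  y=9 (N6, w=55) cum 246  ← median
  y=10 (N7, w=150) cum 396
⇒ y* = 9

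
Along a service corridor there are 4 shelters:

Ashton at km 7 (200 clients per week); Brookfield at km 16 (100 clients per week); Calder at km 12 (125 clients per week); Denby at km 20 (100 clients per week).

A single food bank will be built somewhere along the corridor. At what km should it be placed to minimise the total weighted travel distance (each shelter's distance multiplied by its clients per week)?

For a sum of weighted absolute distances on a line, the optimum is the weighted median (not the mean). Total weight W = 525; half-weight = 262.5.
Sort by position and accumulate weight:
  km 7 (Ashton, w=200) → cum 200
  km 12 (Calder, w=125) → cum 325  ≥ 262.5 → median here
  km 16 (Brookfield, w=100) → cum 425
  km 20 (Denby, w=100) → cum 525
Optimal location: km 12.

x = 12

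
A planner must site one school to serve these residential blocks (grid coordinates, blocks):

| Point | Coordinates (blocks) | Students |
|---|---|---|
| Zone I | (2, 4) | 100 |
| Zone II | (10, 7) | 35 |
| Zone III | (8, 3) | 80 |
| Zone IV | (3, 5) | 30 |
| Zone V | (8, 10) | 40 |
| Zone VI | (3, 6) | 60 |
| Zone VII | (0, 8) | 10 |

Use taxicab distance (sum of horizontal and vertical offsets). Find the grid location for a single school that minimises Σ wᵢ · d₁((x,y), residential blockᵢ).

Manhattan distance separates: Σwᵢ(|x−xᵢ|+|y−yᵢ|) = Σwᵢ|x−xᵢ| + Σwᵢ|y−yᵢ|, so x and y are optimised independently as 1-D weighted medians.
Total weight W = 355; half = 177.5.
x-coordinate, sorted with cumulative weight:
  x=0 (Zone VII, w=10) cum 10
  x=2 (Zone I, w=100) cum 110
  x=3 (Zone IV, w=30) cum 140
  x=3 (Zone VI, w=60) cum 200  ← median
  x=8 (Zone III, w=80) cum 280
  x=8 (Zone V, w=40) cum 320
  x=10 (Zone II, w=35) cum 355
⇒ x* = 3
y-coordinate, sorted with cumulative weight:
  y=3 (Zone III, w=80) cum 80
  y=4 (Zone I, w=100) cum 180  ← median
  y=5 (Zone IV, w=30) cum 210
  y=6 (Zone VI, w=60) cum 270
  y=7 (Zone II, w=35) cum 305
  y=8 (Zone VII, w=10) cum 315
  y=10 (Zone V, w=40) cum 355
⇒ y* = 4

(3, 4)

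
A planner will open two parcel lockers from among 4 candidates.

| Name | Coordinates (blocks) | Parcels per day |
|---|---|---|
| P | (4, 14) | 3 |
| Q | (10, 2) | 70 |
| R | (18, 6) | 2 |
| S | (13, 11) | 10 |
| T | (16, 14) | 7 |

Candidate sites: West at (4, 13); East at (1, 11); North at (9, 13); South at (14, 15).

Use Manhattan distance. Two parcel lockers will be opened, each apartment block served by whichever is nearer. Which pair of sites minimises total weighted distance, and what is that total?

Evaluate every pair (each demand assigned to the nearer of the two):
  {North, South}: total = 955
  {West, North}: total = 991
  {East, North}: total = 1006
  {West, South}: total = 1290
  {East, South}: total = 1305
  {West, East}: total = 1436
Best pair: {North, South} with total 955.

{North, South}, total 955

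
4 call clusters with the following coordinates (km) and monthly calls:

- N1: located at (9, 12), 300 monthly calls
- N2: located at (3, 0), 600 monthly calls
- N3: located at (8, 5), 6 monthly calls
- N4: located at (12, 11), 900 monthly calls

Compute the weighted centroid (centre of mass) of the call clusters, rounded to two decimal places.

The minimiser of Σwᵢ‖p−pᵢ‖² is the weighted centroid p* = (Σwᵢpᵢ)/(Σwᵢ).
Σwᵢ = 1806.
Σwᵢxᵢ = 300·9 + 600·3 + 6·8 + 900·12 = 15348.
Σwᵢyᵢ = 300·12 + 600·0 + 6·5 + 900·11 = 13530.
x* = 15348/1806 = 8.50, y* = 13530/1806 = 7.49.

(8.50, 7.49)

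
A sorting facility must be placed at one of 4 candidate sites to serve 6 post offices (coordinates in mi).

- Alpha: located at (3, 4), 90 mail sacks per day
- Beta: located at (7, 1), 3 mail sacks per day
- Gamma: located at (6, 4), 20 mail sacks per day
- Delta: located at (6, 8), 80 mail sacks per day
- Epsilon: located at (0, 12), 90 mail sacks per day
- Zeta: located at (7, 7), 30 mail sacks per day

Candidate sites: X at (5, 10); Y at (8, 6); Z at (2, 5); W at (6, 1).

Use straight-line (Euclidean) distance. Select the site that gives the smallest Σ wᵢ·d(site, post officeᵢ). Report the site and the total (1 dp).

Total weighted distance at each candidate:
  X (5, 10): total = 1490.2
  Y (8, 6): total = 1725.2
  Z (2, 5): total = 1445.7
  W (6, 1): total = 2315.0
Minimum is at Z with total 1445.7 mi.

Z, total 1445.7 mi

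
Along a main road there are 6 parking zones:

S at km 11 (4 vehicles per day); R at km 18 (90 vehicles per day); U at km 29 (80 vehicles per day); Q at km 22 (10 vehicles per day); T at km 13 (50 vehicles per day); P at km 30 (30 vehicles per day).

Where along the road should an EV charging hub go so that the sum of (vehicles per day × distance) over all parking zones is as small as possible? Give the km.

For a sum of weighted absolute distances on a line, the optimum is the weighted median (not the mean). Total weight W = 264; half-weight = 132.
Sort by position and accumulate weight:
  km 11 (S, w=4) → cum 4
  km 13 (T, w=50) → cum 54
  km 18 (R, w=90) → cum 144  ≥ 132 → median here
  km 22 (Q, w=10) → cum 154
  km 29 (U, w=80) → cum 234
  km 30 (P, w=30) → cum 264
Optimal location: km 18.

x = 18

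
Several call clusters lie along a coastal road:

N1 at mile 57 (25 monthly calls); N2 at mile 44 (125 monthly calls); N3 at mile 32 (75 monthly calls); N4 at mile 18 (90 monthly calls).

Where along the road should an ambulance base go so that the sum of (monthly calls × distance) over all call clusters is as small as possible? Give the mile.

For a sum of weighted absolute distances on a line, the optimum is the weighted median (not the mean). Total weight W = 315; half-weight = 157.5.
Sort by position and accumulate weight:
  mile 18 (N4, w=90) → cum 90
  mile 32 (N3, w=75) → cum 165  ≥ 157.5 → median here
  mile 44 (N2, w=125) → cum 290
  mile 57 (N1, w=25) → cum 315
Optimal location: mile 32.

x = 32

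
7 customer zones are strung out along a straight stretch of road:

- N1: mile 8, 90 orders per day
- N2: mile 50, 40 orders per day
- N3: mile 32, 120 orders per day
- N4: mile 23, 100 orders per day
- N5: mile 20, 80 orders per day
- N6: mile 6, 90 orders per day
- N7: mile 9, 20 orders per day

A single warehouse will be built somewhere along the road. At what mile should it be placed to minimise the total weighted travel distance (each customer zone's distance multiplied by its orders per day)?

x = 20

For a sum of weighted absolute distances on a line, the optimum is the weighted median (not the mean). Total weight W = 540; half-weight = 270.
Sort by position and accumulate weight:
  mile 6 (N6, w=90) → cum 90
  mile 8 (N1, w=90) → cum 180
  mile 9 (N7, w=20) → cum 200
  mile 20 (N5, w=80) → cum 280  ≥ 270 → median here
  mile 23 (N4, w=100) → cum 380
  mile 32 (N3, w=120) → cum 500
  mile 50 (N2, w=40) → cum 540
Optimal location: mile 20.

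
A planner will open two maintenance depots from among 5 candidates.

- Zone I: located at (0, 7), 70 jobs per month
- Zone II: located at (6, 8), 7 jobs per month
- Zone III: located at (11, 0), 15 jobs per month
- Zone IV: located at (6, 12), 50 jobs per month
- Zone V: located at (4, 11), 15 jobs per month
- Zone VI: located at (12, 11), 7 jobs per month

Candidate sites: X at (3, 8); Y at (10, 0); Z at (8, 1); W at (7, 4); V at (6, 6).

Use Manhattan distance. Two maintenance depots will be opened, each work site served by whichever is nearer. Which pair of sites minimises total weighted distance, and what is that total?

{X, Y}, total 810

Evaluate every pair (each demand assigned to the nearer of the two):
  {X, Y}: total = 810
  {X, Z}: total = 855
  {X, V}: total = 896
  {X, W}: total = 915
  {Y, V}: total = 1001
  {Z, V}: total = 1046
  {W, V}: total = 1106
  {Y, W}: total = 1434
  {Z, W}: total = 1479
  {Y, Z}: total = 2009
Best pair: {X, Y} with total 810.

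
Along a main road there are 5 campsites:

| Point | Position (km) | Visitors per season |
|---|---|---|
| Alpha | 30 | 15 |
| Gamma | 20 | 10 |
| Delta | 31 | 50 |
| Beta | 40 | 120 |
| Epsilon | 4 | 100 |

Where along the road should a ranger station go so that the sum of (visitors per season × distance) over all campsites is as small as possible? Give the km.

x = 31

For a sum of weighted absolute distances on a line, the optimum is the weighted median (not the mean). Total weight W = 295; half-weight = 147.5.
Sort by position and accumulate weight:
  km 4 (Epsilon, w=100) → cum 100
  km 20 (Gamma, w=10) → cum 110
  km 30 (Alpha, w=15) → cum 125
  km 31 (Delta, w=50) → cum 175  ≥ 147.5 → median here
  km 40 (Beta, w=120) → cum 295
Optimal location: km 31.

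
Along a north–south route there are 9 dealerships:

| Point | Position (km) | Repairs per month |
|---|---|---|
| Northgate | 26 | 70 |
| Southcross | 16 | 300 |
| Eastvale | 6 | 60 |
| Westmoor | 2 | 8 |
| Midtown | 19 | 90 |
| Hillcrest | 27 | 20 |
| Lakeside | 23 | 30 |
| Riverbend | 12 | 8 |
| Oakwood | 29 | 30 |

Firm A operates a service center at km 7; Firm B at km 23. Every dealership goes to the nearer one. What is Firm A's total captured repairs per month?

76

The indifferent point is the midpoint (7+23)/2 = 15; dealerships left of it (closer to Firm A at 7) go to Firm A, those right go to Firm B.
  Westmoor at 2 (w=8) → Firm A
  Eastvale at 6 (w=60) → Firm A
  Riverbend at 12 (w=8) → Firm A
  Southcross at 16 (w=300) → Firm B
  Midtown at 19 (w=90) → Firm B
  Lakeside at 23 (w=30) → Firm B
  Northgate at 26 (w=70) → Firm B
  Hillcrest at 27 (w=20) → Firm B
  Oakwood at 29 (w=30) → Firm B
Firm A captures 76; Firm B captures 540.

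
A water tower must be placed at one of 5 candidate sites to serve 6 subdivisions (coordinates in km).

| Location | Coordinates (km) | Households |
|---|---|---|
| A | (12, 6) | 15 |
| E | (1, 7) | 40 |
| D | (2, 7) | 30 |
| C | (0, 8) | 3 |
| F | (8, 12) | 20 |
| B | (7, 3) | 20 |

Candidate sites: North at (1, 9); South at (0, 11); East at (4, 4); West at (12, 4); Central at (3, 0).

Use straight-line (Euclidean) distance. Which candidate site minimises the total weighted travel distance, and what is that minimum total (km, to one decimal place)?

Total weighted distance at each candidate:
  North (1, 9): total = 644.4
  South (0, 11): total = 876.9
  East (4, 4): total = 660.7
  West (12, 4): total = 1118.1
  Central (3, 0): total = 1051.2
Minimum is at North with total 644.4 km.

North, total 644.4 km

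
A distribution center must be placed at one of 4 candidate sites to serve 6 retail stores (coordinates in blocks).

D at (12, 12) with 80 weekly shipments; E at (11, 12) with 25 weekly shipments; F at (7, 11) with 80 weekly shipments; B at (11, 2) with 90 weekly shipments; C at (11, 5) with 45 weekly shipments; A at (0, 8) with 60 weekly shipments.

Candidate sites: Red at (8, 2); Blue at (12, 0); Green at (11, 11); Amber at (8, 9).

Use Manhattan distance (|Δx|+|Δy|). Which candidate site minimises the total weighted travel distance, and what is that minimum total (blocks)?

Total weighted distance at each candidate:
  Red (8, 2): total = 3625
  Blue (12, 0): total = 4305
  Green (11, 11): total = 2425
  Amber (8, 9): total = 2705
Minimum is at Green with total 2425 blocks.

Green, total 2425 blocks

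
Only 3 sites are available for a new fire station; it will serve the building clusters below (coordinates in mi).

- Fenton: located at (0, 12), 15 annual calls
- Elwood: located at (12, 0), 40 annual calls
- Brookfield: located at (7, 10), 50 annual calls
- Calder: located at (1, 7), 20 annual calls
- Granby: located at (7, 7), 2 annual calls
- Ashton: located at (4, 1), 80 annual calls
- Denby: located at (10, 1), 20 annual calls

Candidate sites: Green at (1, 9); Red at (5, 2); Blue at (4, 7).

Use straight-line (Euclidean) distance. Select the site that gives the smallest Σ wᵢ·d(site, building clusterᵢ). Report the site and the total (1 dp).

Red, total 1225.2 mi

Total weighted distance at each candidate:
  Green (1, 9): total = 1897.1
  Red (5, 2): total = 1225.2
  Blue (4, 7): total = 1449.1
Minimum is at Red with total 1225.2 mi.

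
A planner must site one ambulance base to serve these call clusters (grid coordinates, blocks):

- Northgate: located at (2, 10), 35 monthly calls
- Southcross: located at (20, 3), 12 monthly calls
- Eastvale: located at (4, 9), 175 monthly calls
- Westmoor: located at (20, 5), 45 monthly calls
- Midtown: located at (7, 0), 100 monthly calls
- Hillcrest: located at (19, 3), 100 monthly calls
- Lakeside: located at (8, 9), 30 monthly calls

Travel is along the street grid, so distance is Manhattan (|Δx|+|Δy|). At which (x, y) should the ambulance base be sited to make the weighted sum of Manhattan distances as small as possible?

(7, 5)

Manhattan distance separates: Σwᵢ(|x−xᵢ|+|y−yᵢ|) = Σwᵢ|x−xᵢ| + Σwᵢ|y−yᵢ|, so x and y are optimised independently as 1-D weighted medians.
Total weight W = 497; half = 248.5.
x-coordinate, sorted with cumulative weight:
  x=2 (Northgate, w=35) cum 35
  x=4 (Eastvale, w=175) cum 210
  x=7 (Midtown, w=100) cum 310  ← median
  x=8 (Lakeside, w=30) cum 340
  x=19 (Hillcrest, w=100) cum 440
  x=20 (Southcross, w=12) cum 452
  x=20 (Westmoor, w=45) cum 497
⇒ x* = 7
y-coordinate, sorted with cumulative weight:
  y=0 (Midtown, w=100) cum 100
  y=3 (Southcross, w=12) cum 112
  y=3 (Hillcrest, w=100) cum 212
  y=5 (Westmoor, w=45) cum 257  ← median
  y=9 (Eastvale, w=175) cum 432
  y=9 (Lakeside, w=30) cum 462
  y=10 (Northgate, w=35) cum 497
⇒ y* = 5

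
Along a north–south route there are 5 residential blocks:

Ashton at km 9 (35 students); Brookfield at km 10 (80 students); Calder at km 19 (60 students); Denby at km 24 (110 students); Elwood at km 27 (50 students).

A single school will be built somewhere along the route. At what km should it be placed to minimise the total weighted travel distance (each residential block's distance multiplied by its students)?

For a sum of weighted absolute distances on a line, the optimum is the weighted median (not the mean). Total weight W = 335; half-weight = 167.5.
Sort by position and accumulate weight:
  km 9 (Ashton, w=35) → cum 35
  km 10 (Brookfield, w=80) → cum 115
  km 19 (Calder, w=60) → cum 175  ≥ 167.5 → median here
  km 24 (Denby, w=110) → cum 285
  km 27 (Elwood, w=50) → cum 335
Optimal location: km 19.

x = 19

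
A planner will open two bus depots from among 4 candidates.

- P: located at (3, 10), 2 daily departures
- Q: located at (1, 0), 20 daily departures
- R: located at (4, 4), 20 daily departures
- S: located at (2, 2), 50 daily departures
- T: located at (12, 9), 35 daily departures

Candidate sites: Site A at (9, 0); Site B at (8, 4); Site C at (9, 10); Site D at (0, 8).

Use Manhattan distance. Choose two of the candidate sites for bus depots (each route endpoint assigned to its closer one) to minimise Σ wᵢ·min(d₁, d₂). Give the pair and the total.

Evaluate every pair (each demand assigned to the nearer of the two):
  {Site B, Site C}: total = 852
  {Site C, Site D}: total = 890
  {Site A, Site C}: total = 942
  {Site A, Site B}: total = 977
  {Site B, Site D}: total = 985
  {Site A, Site D}: total = 1150
Best pair: {Site B, Site C} with total 852.

{Site B, Site C}, total 852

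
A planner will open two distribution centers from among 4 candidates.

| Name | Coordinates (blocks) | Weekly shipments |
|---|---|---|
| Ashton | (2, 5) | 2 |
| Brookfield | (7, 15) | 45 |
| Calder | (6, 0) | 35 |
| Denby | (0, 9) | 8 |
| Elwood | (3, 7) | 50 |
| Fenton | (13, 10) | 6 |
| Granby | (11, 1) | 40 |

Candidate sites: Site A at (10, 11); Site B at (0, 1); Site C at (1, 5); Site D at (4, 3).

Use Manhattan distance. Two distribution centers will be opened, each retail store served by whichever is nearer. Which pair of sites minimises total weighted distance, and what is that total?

{Site A, Site D}, total 1212

Evaluate every pair (each demand assigned to the nearer of the two):
  {Site A, Site D}: total = 1212
  {Site A, Site C}: total = 1371
  {Site C, Site D}: total = 1548
  {Site A, Site B}: total = 1550
  {Site B, Site D}: total = 1628
  {Site B, Site C}: total = 1749
Best pair: {Site A, Site D} with total 1212.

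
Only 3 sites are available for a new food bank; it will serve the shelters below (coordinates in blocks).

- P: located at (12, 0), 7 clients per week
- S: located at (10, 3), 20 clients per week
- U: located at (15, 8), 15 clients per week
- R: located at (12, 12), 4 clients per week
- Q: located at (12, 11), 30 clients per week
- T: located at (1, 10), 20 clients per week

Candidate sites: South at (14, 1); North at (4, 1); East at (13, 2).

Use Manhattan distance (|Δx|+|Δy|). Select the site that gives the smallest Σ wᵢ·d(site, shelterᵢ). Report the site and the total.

East, total 965 blocks

Total weighted distance at each candidate:
  South (14, 1): total = 1113
  North (4, 1): total = 1349
  East (13, 2): total = 965
Minimum is at East with total 965 blocks.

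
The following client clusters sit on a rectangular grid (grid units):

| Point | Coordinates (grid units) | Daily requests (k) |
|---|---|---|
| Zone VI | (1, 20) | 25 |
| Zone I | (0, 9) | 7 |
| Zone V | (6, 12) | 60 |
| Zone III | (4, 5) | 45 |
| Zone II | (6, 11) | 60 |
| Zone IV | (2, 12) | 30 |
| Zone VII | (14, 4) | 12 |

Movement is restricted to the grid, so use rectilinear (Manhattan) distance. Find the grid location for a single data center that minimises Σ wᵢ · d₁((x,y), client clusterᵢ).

(6, 11)

Manhattan distance separates: Σwᵢ(|x−xᵢ|+|y−yᵢ|) = Σwᵢ|x−xᵢ| + Σwᵢ|y−yᵢ|, so x and y are optimised independently as 1-D weighted medians.
Total weight W = 239; half = 119.5.
x-coordinate, sorted with cumulative weight:
  x=0 (Zone I, w=7) cum 7
  x=1 (Zone VI, w=25) cum 32
  x=2 (Zone IV, w=30) cum 62
  x=4 (Zone III, w=45) cum 107
  x=6 (Zone V, w=60) cum 167  ← median
  x=6 (Zone II, w=60) cum 227
  x=14 (Zone VII, w=12) cum 239
⇒ x* = 6
y-coordinate, sorted with cumulative weight:
  y=4 (Zone VII, w=12) cum 12
  y=5 (Zone III, w=45) cum 57
  y=9 (Zone I, w=7) cum 64
  y=11 (Zone II, w=60) cum 124  ← median
  y=12 (Zone V, w=60) cum 184
  y=12 (Zone IV, w=30) cum 214
  y=20 (Zone VI, w=25) cum 239
⇒ y* = 11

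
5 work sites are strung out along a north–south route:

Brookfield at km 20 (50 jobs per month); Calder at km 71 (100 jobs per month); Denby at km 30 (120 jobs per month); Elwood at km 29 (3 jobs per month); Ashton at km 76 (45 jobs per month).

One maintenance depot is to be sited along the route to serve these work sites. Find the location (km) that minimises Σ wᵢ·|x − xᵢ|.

For a sum of weighted absolute distances on a line, the optimum is the weighted median (not the mean). Total weight W = 318; half-weight = 159.
Sort by position and accumulate weight:
  km 20 (Brookfield, w=50) → cum 50
  km 29 (Elwood, w=3) → cum 53
  km 30 (Denby, w=120) → cum 173  ≥ 159 → median here
  km 71 (Calder, w=100) → cum 273
  km 76 (Ashton, w=45) → cum 318
Optimal location: km 30.

x = 30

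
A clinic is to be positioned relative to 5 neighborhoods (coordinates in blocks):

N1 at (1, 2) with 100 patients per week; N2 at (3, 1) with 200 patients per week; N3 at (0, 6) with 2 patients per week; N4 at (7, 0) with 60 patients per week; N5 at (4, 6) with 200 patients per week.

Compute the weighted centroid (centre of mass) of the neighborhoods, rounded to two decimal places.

The minimiser of Σwᵢ‖p−pᵢ‖² is the weighted centroid p* = (Σwᵢpᵢ)/(Σwᵢ).
Σwᵢ = 562.
Σwᵢxᵢ = 100·1 + 200·3 + 2·0 + 60·7 + 200·4 = 1920.
Σwᵢyᵢ = 100·2 + 200·1 + 2·6 + 60·0 + 200·6 = 1612.
x* = 1920/562 = 3.42, y* = 1612/562 = 2.87.

(3.42, 2.87)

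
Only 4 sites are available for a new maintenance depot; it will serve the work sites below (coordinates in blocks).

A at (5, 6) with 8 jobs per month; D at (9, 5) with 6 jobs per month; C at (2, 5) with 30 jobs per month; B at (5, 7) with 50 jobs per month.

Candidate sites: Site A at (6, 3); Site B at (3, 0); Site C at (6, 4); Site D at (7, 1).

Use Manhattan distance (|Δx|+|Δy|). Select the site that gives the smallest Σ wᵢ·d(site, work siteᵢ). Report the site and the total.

Total weighted distance at each candidate:
  Site A (6, 3): total = 492
  Site B (3, 0): total = 760
  Site C (6, 4): total = 398
  Site D (7, 1): total = 762
Minimum is at Site C with total 398 blocks.

Site C, total 398 blocks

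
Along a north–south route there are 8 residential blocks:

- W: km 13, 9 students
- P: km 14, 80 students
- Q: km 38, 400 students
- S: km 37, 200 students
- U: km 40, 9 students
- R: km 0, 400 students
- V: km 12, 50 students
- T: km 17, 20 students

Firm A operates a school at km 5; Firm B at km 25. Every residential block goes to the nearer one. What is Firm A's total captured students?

539

The indifferent point is the midpoint (5+25)/2 = 15; residential blocks left of it (closer to Firm A at 5) go to Firm A, those right go to Firm B.
  R at 0 (w=400) → Firm A
  V at 12 (w=50) → Firm A
  W at 13 (w=9) → Firm A
  P at 14 (w=80) → Firm A
  T at 17 (w=20) → Firm B
  S at 37 (w=200) → Firm B
  Q at 38 (w=400) → Firm B
  U at 40 (w=9) → Firm B
Firm A captures 539; Firm B captures 629.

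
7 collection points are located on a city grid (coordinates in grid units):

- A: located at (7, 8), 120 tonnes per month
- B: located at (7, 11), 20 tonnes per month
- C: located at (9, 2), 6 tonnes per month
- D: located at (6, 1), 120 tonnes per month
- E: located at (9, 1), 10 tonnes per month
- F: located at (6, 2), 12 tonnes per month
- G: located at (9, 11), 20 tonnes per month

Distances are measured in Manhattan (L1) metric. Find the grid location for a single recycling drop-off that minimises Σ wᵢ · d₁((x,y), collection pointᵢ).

(7, 8)

Manhattan distance separates: Σwᵢ(|x−xᵢ|+|y−yᵢ|) = Σwᵢ|x−xᵢ| + Σwᵢ|y−yᵢ|, so x and y are optimised independently as 1-D weighted medians.
Total weight W = 308; half = 154.
x-coordinate, sorted with cumulative weight:
  x=6 (D, w=120) cum 120
  x=6 (F, w=12) cum 132
  x=7 (A, w=120) cum 252  ← median
  x=7 (B, w=20) cum 272
  x=9 (C, w=6) cum 278
  x=9 (E, w=10) cum 288
  x=9 (G, w=20) cum 308
⇒ x* = 7
y-coordinate, sorted with cumulative weight:
  y=1 (D, w=120) cum 120
  y=1 (E, w=10) cum 130
  y=2 (C, w=6) cum 136
  y=2 (F, w=12) cum 148
  y=8 (A, w=120) cum 268  ← median
  y=11 (B, w=20) cum 288
  y=11 (G, w=20) cum 308
⇒ y* = 8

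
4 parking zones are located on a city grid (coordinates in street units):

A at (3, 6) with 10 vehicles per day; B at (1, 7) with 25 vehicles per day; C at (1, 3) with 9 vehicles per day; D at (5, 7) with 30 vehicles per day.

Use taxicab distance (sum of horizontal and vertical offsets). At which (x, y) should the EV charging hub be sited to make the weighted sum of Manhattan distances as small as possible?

Manhattan distance separates: Σwᵢ(|x−xᵢ|+|y−yᵢ|) = Σwᵢ|x−xᵢ| + Σwᵢ|y−yᵢ|, so x and y are optimised independently as 1-D weighted medians.
Total weight W = 74; half = 37.
x-coordinate, sorted with cumulative weight:
  x=1 (B, w=25) cum 25
  x=1 (C, w=9) cum 34
  x=3 (A, w=10) cum 44  ← median
  x=5 (D, w=30) cum 74
⇒ x* = 3
y-coordinate, sorted with cumulative weight:
  y=3 (C, w=9) cum 9
  y=6 (A, w=10) cum 19
  y=7 (B, w=25) cum 44  ← median
  y=7 (D, w=30) cum 74
⇒ y* = 7

(3, 7)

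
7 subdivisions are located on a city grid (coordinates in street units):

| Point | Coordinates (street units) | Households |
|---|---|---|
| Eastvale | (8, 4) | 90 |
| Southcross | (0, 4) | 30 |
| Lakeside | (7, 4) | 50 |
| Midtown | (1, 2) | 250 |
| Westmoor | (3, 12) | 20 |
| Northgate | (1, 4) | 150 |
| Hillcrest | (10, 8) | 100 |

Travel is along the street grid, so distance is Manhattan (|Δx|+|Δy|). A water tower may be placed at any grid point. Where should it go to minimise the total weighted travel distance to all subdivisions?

(1, 4)

Manhattan distance separates: Σwᵢ(|x−xᵢ|+|y−yᵢ|) = Σwᵢ|x−xᵢ| + Σwᵢ|y−yᵢ|, so x and y are optimised independently as 1-D weighted medians.
Total weight W = 690; half = 345.
x-coordinate, sorted with cumulative weight:
  x=0 (Southcross, w=30) cum 30
  x=1 (Midtown, w=250) cum 280
  x=1 (Northgate, w=150) cum 430  ← median
  x=3 (Westmoor, w=20) cum 450
  x=7 (Lakeside, w=50) cum 500
  x=8 (Eastvale, w=90) cum 590
  x=10 (Hillcrest, w=100) cum 690
⇒ x* = 1
y-coordinate, sorted with cumulative weight:
  y=2 (Midtown, w=250) cum 250
  y=4 (Eastvale, w=90) cum 340
  y=4 (Southcross, w=30) cum 370  ← median
  y=4 (Lakeside, w=50) cum 420
  y=4 (Northgate, w=150) cum 570
  y=8 (Hillcrest, w=100) cum 670
  y=12 (Westmoor, w=20) cum 690
⇒ y* = 4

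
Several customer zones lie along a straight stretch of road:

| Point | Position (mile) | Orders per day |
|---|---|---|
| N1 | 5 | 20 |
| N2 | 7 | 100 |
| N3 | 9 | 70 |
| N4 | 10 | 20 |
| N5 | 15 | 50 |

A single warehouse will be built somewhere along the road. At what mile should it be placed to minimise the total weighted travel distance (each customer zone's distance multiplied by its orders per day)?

For a sum of weighted absolute distances on a line, the optimum is the weighted median (not the mean). Total weight W = 260; half-weight = 130.
Sort by position and accumulate weight:
  mile 5 (N1, w=20) → cum 20
  mile 7 (N2, w=100) → cum 120
  mile 9 (N3, w=70) → cum 190  ≥ 130 → median here
  mile 10 (N4, w=20) → cum 210
  mile 15 (N5, w=50) → cum 260
Optimal location: mile 9.

x = 9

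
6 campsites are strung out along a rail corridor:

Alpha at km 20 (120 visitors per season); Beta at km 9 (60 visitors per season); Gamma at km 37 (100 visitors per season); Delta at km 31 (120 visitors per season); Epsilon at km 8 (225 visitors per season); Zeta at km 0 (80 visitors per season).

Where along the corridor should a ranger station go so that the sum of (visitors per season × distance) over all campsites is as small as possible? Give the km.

For a sum of weighted absolute distances on a line, the optimum is the weighted median (not the mean). Total weight W = 705; half-weight = 352.5.
Sort by position and accumulate weight:
  km 0 (Zeta, w=80) → cum 80
  km 8 (Epsilon, w=225) → cum 305
  km 9 (Beta, w=60) → cum 365  ≥ 352.5 → median here
  km 20 (Alpha, w=120) → cum 485
  km 31 (Delta, w=120) → cum 605
  km 37 (Gamma, w=100) → cum 705
Optimal location: km 9.

x = 9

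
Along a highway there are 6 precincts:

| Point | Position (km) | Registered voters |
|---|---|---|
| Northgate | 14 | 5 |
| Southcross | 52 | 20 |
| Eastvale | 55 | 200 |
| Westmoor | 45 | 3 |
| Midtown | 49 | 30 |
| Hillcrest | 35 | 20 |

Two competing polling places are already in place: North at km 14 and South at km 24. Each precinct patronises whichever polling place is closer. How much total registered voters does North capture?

5

The indifferent point is the midpoint (14+24)/2 = 19; precincts left of it (closer to North at 14) go to North, those right go to South.
  Northgate at 14 (w=5) → North
  Hillcrest at 35 (w=20) → South
  Westmoor at 45 (w=3) → South
  Midtown at 49 (w=30) → South
  Southcross at 52 (w=20) → South
  Eastvale at 55 (w=200) → South
North captures 5; South captures 273.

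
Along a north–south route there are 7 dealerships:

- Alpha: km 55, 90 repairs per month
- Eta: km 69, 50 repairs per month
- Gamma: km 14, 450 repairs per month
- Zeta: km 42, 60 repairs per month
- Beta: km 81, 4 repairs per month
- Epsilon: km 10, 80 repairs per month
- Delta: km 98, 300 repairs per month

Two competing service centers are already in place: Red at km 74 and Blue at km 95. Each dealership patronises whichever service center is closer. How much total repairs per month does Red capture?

The indifferent point is the midpoint (74+95)/2 = 84.5; dealerships left of it (closer to Red at 74) go to Red, those right go to Blue.
  Epsilon at 10 (w=80) → Red
  Gamma at 14 (w=450) → Red
  Zeta at 42 (w=60) → Red
  Alpha at 55 (w=90) → Red
  Eta at 69 (w=50) → Red
  Beta at 81 (w=4) → Red
  Delta at 98 (w=300) → Blue
Red captures 734; Blue captures 300.

734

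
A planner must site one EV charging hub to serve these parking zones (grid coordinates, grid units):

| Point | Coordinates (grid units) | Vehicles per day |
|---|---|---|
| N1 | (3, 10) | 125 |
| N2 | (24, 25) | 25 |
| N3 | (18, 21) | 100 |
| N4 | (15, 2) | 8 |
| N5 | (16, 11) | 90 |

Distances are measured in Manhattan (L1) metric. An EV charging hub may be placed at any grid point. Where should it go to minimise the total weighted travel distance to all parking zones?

(16, 11)

Manhattan distance separates: Σwᵢ(|x−xᵢ|+|y−yᵢ|) = Σwᵢ|x−xᵢ| + Σwᵢ|y−yᵢ|, so x and y are optimised independently as 1-D weighted medians.
Total weight W = 348; half = 174.
x-coordinate, sorted with cumulative weight:
  x=3 (N1, w=125) cum 125
  x=15 (N4, w=8) cum 133
  x=16 (N5, w=90) cum 223  ← median
  x=18 (N3, w=100) cum 323
  x=24 (N2, w=25) cum 348
⇒ x* = 16
y-coordinate, sorted with cumulative weight:
  y=2 (N4, w=8) cum 8
  y=10 (N1, w=125) cum 133
  y=11 (N5, w=90) cum 223  ← median
  y=21 (N3, w=100) cum 323
  y=25 (N2, w=25) cum 348
⇒ y* = 11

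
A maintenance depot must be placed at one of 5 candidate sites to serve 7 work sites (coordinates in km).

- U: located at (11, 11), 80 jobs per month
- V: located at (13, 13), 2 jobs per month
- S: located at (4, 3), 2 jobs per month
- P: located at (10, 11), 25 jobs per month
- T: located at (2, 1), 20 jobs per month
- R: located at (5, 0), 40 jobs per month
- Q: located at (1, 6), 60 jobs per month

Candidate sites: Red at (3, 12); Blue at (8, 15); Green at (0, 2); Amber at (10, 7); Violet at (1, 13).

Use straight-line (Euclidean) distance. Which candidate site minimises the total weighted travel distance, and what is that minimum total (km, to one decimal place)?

Amber, total 1545.1 km

Total weighted distance at each candidate:
  Red (3, 12): total = 1947.0
  Blue (8, 15): total = 2148.5
  Green (0, 2): total = 2023.2
  Amber (10, 7): total = 1545.1
  Violet (1, 13): total = 2296.1
Minimum is at Amber with total 1545.1 km.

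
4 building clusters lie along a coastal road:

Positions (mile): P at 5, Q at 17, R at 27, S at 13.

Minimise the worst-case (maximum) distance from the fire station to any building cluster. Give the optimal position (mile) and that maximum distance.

location 16, max distance 11

The 1-center on a line is the midpoint of the two extreme points: leftmost at 5, rightmost at 27.
Optimal location = (5 + 27)/2 = 16; maximum distance = (27 − 5)/2 = 11.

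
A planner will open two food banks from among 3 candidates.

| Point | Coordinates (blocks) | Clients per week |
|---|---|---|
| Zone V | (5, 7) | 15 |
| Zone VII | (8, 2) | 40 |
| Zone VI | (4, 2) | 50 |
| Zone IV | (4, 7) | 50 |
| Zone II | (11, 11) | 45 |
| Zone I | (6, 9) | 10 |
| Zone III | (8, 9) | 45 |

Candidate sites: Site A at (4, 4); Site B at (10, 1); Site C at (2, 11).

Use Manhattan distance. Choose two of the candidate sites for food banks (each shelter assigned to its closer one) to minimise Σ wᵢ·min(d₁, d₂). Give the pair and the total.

{Site A, Site C}, total 1375

Evaluate every pair (each demand assigned to the nearer of the two):
  {Site A, Site C}: total = 1375
  {Site A, Site B}: total = 1400
  {Site B, Site C}: total = 1700
Best pair: {Site A, Site C} with total 1375.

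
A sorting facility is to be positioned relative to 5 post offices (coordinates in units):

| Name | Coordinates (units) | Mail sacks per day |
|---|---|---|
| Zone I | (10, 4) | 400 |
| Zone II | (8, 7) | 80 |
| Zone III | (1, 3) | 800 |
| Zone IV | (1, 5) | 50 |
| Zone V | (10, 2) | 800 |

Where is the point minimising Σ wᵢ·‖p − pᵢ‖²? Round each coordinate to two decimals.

The minimiser of Σwᵢ‖p−pᵢ‖² is the weighted centroid p* = (Σwᵢpᵢ)/(Σwᵢ).
Σwᵢ = 2130.
Σwᵢxᵢ = 400·10 + 80·8 + 800·1 + 50·1 + 800·10 = 13490.
Σwᵢyᵢ = 400·4 + 80·7 + 800·3 + 50·5 + 800·2 = 6410.
x* = 13490/2130 = 6.33, y* = 6410/2130 = 3.01.

(6.33, 3.01)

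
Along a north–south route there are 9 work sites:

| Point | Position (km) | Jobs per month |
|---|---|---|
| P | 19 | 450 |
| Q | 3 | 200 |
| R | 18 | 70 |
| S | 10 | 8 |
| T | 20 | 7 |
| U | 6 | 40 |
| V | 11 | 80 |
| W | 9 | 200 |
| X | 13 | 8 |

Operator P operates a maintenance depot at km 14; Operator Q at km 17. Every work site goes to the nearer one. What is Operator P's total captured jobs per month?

The indifferent point is the midpoint (14+17)/2 = 15.5; work sites left of it (closer to Operator P at 14) go to Operator P, those right go to Operator Q.
  Q at 3 (w=200) → Operator P
  U at 6 (w=40) → Operator P
  W at 9 (w=200) → Operator P
  S at 10 (w=8) → Operator P
  V at 11 (w=80) → Operator P
  X at 13 (w=8) → Operator P
  R at 18 (w=70) → Operator Q
  P at 19 (w=450) → Operator Q
  T at 20 (w=7) → Operator Q
Operator P captures 536; Operator Q captures 527.

536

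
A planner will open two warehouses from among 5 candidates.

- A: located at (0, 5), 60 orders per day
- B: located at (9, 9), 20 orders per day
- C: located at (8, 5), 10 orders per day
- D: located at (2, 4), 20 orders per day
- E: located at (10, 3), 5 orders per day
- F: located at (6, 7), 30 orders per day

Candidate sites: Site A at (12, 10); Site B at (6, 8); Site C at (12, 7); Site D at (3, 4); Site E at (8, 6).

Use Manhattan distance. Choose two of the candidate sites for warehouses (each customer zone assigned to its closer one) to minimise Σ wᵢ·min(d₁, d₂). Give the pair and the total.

{Site B, Site D}, total 460

Evaluate every pair (each demand assigned to the nearer of the two):
  {Site B, Site D}: total = 460
  {Site D, Site E}: total = 465
  {Site A, Site D}: total = 620
  {Site C, Site D}: total = 630
  {Site B, Site E}: total = 845
  {Site B, Site C}: total = 890
  {Site A, Site B}: total = 905
  {Site A, Site E}: total = 905
  {Site C, Site E}: total = 905
  {Site A, Site C}: total = 1450
Best pair: {Site B, Site D} with total 460.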